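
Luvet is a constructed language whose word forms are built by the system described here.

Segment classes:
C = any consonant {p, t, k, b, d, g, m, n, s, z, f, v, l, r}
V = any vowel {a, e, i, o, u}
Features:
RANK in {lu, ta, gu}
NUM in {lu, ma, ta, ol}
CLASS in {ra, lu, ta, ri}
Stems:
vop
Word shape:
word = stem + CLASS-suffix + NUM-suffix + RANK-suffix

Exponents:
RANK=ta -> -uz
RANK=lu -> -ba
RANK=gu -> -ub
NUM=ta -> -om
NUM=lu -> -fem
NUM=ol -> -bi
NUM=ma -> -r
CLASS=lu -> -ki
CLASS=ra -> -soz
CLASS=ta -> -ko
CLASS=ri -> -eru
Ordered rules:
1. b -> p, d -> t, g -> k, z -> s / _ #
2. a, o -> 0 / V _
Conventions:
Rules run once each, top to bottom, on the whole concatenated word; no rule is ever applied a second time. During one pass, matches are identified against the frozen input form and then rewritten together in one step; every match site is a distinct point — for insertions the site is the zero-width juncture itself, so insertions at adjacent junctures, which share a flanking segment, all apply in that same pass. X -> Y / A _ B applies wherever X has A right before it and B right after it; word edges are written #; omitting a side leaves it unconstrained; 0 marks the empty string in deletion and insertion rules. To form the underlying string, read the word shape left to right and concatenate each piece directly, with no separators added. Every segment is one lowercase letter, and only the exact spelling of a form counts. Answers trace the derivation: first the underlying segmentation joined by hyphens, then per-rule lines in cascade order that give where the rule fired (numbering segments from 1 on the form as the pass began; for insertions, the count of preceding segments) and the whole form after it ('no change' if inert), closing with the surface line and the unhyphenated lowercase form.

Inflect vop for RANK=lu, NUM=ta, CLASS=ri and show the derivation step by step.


underlying: vop-eru-om-ba
1. b -> p, d -> t, g -> k, z -> s / _ #: no change
2. a, o -> 0 / V _: fires at position(s) 7: voperumba
surface: voperumba


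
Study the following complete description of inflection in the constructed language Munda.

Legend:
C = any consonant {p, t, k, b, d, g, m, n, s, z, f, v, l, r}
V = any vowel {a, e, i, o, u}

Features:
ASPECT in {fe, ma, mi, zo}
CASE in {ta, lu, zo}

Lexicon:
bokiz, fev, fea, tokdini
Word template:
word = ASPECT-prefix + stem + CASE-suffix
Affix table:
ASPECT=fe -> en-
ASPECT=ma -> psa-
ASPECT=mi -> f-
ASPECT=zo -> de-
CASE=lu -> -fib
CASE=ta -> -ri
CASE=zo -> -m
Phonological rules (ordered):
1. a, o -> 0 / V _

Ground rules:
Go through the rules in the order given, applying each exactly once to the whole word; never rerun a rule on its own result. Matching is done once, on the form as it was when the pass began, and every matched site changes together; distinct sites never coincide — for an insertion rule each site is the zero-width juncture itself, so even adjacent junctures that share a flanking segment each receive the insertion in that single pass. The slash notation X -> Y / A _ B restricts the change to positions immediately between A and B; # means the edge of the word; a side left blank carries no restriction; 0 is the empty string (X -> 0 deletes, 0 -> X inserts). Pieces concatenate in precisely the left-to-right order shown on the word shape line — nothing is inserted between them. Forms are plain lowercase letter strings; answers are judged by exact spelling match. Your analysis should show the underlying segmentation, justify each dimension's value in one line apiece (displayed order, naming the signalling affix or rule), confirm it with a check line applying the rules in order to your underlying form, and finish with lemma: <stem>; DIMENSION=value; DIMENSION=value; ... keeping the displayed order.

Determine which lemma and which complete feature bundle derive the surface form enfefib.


underlying: en-fea-fib
ASPECT=fe - signalled by the affix en-
CASE=lu - signalled by the affix -fib
check: enfeafib -> enfefib
lemma: fea; ASPECT=fe; CASE=lu


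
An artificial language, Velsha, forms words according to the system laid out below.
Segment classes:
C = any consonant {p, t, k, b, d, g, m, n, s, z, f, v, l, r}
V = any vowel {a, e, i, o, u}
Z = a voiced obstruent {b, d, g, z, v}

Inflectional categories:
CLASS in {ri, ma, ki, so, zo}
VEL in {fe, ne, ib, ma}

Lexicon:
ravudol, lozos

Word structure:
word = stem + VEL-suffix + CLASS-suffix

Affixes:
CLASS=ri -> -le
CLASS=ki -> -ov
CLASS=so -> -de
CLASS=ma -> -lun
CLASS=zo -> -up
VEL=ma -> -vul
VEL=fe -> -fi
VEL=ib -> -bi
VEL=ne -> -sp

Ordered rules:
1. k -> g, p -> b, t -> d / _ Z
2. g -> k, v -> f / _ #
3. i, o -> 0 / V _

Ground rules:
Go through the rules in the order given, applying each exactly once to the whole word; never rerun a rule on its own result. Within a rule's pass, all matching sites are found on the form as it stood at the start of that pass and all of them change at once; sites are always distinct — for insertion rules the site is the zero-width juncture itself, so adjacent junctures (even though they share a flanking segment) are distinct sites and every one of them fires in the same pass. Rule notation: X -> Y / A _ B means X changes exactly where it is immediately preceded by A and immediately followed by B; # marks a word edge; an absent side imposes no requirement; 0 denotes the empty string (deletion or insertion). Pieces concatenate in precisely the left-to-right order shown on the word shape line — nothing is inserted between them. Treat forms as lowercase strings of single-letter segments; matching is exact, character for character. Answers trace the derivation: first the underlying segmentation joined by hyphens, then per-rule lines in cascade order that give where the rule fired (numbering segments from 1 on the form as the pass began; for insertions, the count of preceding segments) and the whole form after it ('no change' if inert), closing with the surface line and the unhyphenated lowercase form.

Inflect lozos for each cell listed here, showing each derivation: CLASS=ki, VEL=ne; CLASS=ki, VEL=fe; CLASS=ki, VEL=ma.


cell CLASS=ki, VEL=ne:
underlying: lozos-sp-ov
1. k -> g, p -> b, t -> d / _ Z: no change
2. g -> k, v -> f / _ #: fires at position(s) 9: lozosspof
3. i, o -> 0 / V _: no change
surface: lozosspof

cell CLASS=ki, VEL=fe:
underlying: lozos-fi-ov
1. k -> g, p -> b, t -> d / _ Z: no change
2. g -> k, v -> f / _ #: fires at position(s) 9: lozosfiof
3. i, o -> 0 / V _: fires at position(s) 8: lozosfif
surface: lozosfif

cell CLASS=ki, VEL=ma:
underlying: lozos-vul-ov
1. k -> g, p -> b, t -> d / _ Z: no change
2. g -> k, v -> f / _ #: fires at position(s) 10: lozosvulof
3. i, o -> 0 / V _: no change
surface: lozosvulof


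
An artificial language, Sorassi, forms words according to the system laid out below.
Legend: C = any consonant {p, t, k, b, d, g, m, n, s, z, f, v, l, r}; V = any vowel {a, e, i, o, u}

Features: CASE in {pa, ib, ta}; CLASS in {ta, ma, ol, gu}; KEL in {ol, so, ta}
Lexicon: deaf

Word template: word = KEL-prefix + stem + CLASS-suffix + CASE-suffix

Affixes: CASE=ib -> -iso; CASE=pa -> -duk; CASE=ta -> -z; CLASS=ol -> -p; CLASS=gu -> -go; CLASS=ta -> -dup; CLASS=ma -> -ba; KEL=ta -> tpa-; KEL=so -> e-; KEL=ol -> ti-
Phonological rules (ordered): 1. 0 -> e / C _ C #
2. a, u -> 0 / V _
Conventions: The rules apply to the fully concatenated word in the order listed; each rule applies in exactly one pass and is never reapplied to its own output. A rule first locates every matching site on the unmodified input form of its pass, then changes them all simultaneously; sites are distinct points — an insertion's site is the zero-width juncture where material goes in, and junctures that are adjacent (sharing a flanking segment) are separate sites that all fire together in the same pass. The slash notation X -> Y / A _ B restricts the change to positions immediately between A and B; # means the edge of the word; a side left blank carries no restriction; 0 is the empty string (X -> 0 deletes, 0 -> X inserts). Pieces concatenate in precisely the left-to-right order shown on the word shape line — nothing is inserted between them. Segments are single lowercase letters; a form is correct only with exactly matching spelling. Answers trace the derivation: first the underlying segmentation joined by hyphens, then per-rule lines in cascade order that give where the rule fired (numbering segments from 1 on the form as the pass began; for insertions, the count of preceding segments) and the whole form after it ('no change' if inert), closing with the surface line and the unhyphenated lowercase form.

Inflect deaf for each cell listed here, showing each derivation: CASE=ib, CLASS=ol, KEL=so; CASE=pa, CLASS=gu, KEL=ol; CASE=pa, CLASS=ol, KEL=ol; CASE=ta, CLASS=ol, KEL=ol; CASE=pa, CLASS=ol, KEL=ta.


cell CASE=ib, CLASS=ol, KEL=so:
underlying: e-deaf-p-iso
1. 0 -> e / C _ C #: no change
2. a, u -> 0 / V _: fires at position(s) 4: edefpiso
surface: edefpiso

cell CASE=pa, CLASS=gu, KEL=ol:
underlying: ti-deaf-go-duk
1. 0 -> e / C _ C #: no change
2. a, u -> 0 / V _: fires at position(s) 5: tidefgoduk
surface: tidefgoduk

cell CASE=pa, CLASS=ol, KEL=ol:
underlying: ti-deaf-p-duk
1. 0 -> e / C _ C #: no change
2. a, u -> 0 / V _: fires at position(s) 5: tidefpduk
surface: tidefpduk

cell CASE=ta, CLASS=ol, KEL=ol:
underlying: ti-deaf-p-z
1. 0 -> e / C _ C #: inserts after position(s) 7: tideafpez
2. a, u -> 0 / V _: fires at position(s) 5: tidefpez
surface: tidefpez

cell CASE=pa, CLASS=ol, KEL=ta:
underlying: tpa-deaf-p-duk
1. 0 -> e / C _ C #: no change
2. a, u -> 0 / V _: fires at position(s) 6: tpadefpduk
surface: tpadefpduk


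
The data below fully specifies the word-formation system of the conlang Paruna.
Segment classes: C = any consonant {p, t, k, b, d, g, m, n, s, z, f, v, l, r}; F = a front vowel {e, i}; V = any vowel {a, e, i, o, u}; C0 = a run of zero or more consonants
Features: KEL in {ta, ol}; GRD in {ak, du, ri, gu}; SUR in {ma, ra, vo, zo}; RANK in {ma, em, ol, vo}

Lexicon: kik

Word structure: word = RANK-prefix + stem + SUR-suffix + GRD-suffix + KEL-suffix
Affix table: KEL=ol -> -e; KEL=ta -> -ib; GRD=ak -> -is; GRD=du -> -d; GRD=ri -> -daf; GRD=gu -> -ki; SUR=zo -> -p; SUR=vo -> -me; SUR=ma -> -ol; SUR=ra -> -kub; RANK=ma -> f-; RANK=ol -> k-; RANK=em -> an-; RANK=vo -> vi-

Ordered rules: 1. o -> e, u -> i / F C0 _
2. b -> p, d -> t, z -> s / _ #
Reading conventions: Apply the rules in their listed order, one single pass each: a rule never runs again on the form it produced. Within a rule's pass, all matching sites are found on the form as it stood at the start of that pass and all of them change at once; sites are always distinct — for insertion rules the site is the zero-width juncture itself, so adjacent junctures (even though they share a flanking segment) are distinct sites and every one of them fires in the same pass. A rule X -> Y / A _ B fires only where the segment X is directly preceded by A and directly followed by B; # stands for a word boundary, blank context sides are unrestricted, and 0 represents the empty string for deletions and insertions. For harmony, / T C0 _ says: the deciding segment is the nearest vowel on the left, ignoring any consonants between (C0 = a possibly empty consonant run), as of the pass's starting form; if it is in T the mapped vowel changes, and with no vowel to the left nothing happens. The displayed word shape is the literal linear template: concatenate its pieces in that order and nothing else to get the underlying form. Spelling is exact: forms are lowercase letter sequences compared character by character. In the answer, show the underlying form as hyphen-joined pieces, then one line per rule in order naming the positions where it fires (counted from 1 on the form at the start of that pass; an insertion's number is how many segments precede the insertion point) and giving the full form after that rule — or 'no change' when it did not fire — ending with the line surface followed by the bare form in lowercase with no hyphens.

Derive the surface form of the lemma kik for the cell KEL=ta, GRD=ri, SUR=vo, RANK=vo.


underlying: vi-kik-me-daf-ib
1. o -> e, u -> i / F C0 _: no change
2. b -> p, d -> t, z -> s / _ #: fires at position(s) 12: vikikmedafip
surface: vikikmedafip


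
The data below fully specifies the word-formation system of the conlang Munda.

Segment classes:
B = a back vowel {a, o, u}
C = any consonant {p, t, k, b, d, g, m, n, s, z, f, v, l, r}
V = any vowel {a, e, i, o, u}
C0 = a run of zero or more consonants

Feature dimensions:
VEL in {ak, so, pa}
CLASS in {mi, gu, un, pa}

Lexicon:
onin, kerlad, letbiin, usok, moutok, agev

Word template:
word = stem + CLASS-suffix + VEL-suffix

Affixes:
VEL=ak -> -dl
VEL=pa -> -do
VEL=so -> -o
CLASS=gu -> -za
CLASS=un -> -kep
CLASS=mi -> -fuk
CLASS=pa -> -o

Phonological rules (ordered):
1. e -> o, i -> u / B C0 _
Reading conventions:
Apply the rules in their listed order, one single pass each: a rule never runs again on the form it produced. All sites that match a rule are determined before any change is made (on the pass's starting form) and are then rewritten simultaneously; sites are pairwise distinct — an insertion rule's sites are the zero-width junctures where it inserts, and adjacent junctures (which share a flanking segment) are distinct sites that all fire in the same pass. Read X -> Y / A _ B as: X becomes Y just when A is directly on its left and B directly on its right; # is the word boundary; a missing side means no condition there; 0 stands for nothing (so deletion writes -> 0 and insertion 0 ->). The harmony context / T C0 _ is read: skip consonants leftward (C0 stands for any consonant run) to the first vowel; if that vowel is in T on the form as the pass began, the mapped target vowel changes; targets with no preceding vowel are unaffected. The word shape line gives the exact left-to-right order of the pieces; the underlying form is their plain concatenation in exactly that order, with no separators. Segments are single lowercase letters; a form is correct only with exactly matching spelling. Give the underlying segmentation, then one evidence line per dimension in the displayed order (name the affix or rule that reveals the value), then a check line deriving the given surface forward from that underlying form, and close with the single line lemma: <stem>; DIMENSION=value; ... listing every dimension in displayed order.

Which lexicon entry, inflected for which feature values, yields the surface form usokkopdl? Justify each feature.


underlying: usok-kep-dl
VEL=ak - signalled by the affix -dl
CLASS=un - signalled by the affix -kep
check: usokkepdl -> usokkopdl
lemma: usok; VEL=ak; CLASS=un


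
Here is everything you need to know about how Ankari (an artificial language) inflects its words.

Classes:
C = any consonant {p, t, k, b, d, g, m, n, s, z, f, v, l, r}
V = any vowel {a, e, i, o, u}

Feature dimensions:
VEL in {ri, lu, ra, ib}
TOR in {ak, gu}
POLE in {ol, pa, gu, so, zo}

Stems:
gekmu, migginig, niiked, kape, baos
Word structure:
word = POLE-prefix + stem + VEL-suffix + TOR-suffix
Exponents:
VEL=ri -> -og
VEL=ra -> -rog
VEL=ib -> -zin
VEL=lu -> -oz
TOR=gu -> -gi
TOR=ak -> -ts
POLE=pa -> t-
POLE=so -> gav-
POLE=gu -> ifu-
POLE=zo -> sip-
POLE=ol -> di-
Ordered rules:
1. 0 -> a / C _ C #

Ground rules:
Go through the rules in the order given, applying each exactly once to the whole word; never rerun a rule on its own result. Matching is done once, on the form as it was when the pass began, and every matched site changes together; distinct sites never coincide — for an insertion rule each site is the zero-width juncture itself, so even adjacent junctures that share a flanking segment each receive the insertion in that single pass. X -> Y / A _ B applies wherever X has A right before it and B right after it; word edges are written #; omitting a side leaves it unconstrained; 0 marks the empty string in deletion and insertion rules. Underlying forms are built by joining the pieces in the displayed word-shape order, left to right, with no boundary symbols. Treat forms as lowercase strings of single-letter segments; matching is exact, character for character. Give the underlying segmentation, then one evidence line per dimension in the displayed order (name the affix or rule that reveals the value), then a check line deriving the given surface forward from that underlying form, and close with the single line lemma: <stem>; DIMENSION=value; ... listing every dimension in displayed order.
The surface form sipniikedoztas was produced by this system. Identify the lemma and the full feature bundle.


underlying: sip-niiked-oz-ts
VEL=lu - signalled by the affix -oz
TOR=ak - signalled by the affix -ts
POLE=zo - signalled by the affix sip-
check: sipniikedozts -> sipniikedoztas
lemma: niiked; VEL=lu; TOR=ak; POLE=zo


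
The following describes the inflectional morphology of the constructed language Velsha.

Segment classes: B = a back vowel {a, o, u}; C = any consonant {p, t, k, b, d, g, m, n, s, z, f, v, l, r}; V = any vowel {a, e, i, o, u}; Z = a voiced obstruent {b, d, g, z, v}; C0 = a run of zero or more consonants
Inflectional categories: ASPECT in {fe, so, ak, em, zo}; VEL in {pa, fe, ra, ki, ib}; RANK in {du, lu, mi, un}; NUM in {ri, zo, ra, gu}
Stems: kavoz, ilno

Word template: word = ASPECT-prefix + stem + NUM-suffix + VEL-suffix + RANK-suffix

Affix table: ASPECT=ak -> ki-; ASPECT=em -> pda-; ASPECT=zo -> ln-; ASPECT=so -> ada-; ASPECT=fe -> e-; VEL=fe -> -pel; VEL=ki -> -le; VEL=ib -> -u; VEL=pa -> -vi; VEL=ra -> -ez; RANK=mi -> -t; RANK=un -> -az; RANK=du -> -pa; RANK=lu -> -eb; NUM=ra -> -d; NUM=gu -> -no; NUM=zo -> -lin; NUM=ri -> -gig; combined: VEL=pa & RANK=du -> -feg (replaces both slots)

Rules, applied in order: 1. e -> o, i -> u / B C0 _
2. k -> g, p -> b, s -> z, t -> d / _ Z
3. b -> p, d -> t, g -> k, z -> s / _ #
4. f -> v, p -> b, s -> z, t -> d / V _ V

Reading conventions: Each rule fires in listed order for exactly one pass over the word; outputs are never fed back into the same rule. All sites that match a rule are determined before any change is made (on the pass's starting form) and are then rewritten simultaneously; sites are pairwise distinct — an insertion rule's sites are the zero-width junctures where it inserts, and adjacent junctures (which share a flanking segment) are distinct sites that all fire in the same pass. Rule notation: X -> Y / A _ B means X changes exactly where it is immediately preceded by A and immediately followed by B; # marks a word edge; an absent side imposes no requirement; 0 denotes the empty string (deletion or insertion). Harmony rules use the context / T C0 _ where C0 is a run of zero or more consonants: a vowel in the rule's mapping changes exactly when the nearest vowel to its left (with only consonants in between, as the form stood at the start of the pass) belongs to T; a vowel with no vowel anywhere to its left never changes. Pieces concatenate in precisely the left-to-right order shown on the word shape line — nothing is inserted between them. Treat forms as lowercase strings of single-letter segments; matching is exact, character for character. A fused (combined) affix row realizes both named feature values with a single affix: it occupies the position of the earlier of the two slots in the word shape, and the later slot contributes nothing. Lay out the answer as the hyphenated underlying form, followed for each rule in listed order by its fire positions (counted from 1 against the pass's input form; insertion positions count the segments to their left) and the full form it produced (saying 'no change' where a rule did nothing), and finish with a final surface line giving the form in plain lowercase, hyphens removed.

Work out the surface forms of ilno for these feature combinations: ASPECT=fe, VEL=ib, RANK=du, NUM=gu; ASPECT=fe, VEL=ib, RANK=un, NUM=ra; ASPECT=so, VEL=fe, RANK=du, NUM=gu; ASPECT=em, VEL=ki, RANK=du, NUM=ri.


cell ASPECT=fe, VEL=ib, RANK=du, NUM=gu:
underlying: e-ilno-no-u-pa
1. e -> o, i -> u / B C0 _: no change
2. k -> g, p -> b, s -> z, t -> d / _ Z: no change
3. b -> p, d -> t, g -> k, z -> s / _ #: no change
4. f -> v, p -> b, s -> z, t -> d / V _ V: fires at position(s) 9: eilnonouba
surface: eilnonouba

cell ASPECT=fe, VEL=ib, RANK=un, NUM=ra:
underlying: e-ilno-d-u-az
1. e -> o, i -> u / B C0 _: no change
2. k -> g, p -> b, s -> z, t -> d / _ Z: no change
3. b -> p, d -> t, g -> k, z -> s / _ #: fires at position(s) 9: eilnoduas
4. f -> v, p -> b, s -> z, t -> d / V _ V: no change
surface: eilnoduas

cell ASPECT=so, VEL=fe, RANK=du, NUM=gu:
underlying: ada-ilno-no-pel-pa
1. e -> o, i -> u / B C0 _: fires at position(s) 4, 11: adaulnonopolpa
2. k -> g, p -> b, s -> z, t -> d / _ Z: no change
3. b -> p, d -> t, g -> k, z -> s / _ #: no change
4. f -> v, p -> b, s -> z, t -> d / V _ V: fires at position(s) 10: adaulnonobolpa
surface: adaulnonobolpa

cell ASPECT=em, VEL=ki, RANK=du, NUM=ri:
underlying: pda-ilno-gig-le-pa
1. e -> o, i -> u / B C0 _: fires at position(s) 4, 9: pdaulnoguglepa
2. k -> g, p -> b, s -> z, t -> d / _ Z: fires at position(s) 1: bdaulnoguglepa
3. b -> p, d -> t, g -> k, z -> s / _ #: no change
4. f -> v, p -> b, s -> z, t -> d / V _ V: fires at position(s) 13: bdaulnogugleba
surface: bdaulnogugleba


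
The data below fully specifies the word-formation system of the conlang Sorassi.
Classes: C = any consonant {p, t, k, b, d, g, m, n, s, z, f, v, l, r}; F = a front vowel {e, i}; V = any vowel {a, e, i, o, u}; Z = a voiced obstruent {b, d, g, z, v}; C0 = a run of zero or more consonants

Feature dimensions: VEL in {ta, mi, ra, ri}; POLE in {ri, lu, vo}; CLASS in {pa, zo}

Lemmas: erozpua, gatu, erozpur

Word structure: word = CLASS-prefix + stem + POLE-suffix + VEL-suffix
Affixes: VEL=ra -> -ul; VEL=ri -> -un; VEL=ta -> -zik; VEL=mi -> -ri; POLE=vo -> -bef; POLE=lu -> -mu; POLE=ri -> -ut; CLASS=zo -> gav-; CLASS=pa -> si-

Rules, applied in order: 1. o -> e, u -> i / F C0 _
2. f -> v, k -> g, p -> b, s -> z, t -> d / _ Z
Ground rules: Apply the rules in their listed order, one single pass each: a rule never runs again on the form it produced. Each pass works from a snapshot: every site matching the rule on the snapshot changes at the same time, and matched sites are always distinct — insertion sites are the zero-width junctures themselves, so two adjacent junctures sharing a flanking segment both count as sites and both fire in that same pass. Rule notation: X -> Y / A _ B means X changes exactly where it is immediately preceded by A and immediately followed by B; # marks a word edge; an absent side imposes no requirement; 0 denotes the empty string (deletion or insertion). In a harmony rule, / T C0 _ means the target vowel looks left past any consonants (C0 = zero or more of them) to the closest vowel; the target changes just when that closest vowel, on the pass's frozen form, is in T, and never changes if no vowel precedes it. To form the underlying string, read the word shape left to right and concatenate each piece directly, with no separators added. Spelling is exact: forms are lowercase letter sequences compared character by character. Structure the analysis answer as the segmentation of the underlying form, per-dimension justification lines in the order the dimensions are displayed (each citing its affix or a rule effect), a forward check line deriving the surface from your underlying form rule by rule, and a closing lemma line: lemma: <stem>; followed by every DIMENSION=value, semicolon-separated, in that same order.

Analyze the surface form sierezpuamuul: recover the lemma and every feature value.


underlying: si-erozpua-mu-ul
VEL=ra - signalled by the affix -ul
POLE=lu - signalled by the affix -mu
CLASS=pa - signalled by the affix si-
check: sierozpuamuul -> sierezpuamuul -> sierezpuamuul
lemma: erozpua; VEL=ra; POLE=lu; CLASS=pa


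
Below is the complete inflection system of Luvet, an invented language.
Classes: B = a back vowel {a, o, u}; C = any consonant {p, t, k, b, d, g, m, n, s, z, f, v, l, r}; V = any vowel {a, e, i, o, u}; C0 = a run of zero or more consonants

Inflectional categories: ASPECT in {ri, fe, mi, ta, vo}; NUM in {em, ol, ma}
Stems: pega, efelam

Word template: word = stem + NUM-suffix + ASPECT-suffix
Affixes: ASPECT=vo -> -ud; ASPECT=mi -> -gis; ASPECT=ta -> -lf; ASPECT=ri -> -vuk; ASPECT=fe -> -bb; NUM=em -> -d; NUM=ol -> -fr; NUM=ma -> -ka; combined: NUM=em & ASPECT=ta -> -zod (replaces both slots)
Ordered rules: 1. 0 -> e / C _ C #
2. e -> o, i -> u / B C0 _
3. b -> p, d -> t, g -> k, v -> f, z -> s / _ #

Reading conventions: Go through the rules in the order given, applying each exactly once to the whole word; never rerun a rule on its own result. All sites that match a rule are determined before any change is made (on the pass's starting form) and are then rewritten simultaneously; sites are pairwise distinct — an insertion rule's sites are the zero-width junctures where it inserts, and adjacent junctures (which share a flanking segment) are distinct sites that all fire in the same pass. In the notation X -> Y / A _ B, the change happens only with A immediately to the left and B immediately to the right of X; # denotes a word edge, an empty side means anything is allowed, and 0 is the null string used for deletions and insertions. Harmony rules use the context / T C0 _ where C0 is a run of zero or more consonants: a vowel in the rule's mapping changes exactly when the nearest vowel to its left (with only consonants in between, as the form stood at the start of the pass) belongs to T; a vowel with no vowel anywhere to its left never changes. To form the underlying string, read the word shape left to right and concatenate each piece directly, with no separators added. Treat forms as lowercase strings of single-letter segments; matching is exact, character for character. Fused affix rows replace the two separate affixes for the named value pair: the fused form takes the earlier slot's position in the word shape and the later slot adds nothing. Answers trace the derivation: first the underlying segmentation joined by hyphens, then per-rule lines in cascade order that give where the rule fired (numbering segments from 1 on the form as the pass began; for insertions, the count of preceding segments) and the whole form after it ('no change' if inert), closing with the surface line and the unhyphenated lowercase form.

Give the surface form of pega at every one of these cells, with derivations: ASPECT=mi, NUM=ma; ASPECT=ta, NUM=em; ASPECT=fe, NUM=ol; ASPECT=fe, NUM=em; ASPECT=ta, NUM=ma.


cell ASPECT=mi, NUM=ma:
underlying: pega-ka-gis
1. 0 -> e / C _ C #: no change
2. e -> o, i -> u / B C0 _: fires at position(s) 8: pegakagus
3. b -> p, d -> t, g -> k, v -> f, z -> s / _ #: no change
surface: pegakagus

cell ASPECT=ta, NUM=em:
underlying: pega-zod
1. 0 -> e / C _ C #: no change
2. e -> o, i -> u / B C0 _: no change
3. b -> p, d -> t, g -> k, v -> f, z -> s / _ #: fires at position(s) 7: pegazot
surface: pegazot

cell ASPECT=fe, NUM=ol:
underlying: pega-fr-bb
1. 0 -> e / C _ C #: inserts after position(s) 7: pegafrbeb
2. e -> o, i -> u / B C0 _: fires at position(s) 8: pegafrbob
3. b -> p, d -> t, g -> k, v -> f, z -> s / _ #: fires at position(s) 9: pegafrbop
surface: pegafrbop

cell ASPECT=fe, NUM=em:
underlying: pega-d-bb
1. 0 -> e / C _ C #: inserts after position(s) 6: pegadbeb
2. e -> o, i -> u / B C0 _: fires at position(s) 7: pegadbob
3. b -> p, d -> t, g -> k, v -> f, z -> s / _ #: fires at position(s) 8: pegadbop
surface: pegadbop

cell ASPECT=ta, NUM=ma:
underlying: pega-ka-lf
1. 0 -> e / C _ C #: inserts after position(s) 7: pegakalef
2. e -> o, i -> u / B C0 _: fires at position(s) 8: pegakalof
3. b -> p, d -> t, g -> k, v -> f, z -> s / _ #: no change
surface: pegakalof


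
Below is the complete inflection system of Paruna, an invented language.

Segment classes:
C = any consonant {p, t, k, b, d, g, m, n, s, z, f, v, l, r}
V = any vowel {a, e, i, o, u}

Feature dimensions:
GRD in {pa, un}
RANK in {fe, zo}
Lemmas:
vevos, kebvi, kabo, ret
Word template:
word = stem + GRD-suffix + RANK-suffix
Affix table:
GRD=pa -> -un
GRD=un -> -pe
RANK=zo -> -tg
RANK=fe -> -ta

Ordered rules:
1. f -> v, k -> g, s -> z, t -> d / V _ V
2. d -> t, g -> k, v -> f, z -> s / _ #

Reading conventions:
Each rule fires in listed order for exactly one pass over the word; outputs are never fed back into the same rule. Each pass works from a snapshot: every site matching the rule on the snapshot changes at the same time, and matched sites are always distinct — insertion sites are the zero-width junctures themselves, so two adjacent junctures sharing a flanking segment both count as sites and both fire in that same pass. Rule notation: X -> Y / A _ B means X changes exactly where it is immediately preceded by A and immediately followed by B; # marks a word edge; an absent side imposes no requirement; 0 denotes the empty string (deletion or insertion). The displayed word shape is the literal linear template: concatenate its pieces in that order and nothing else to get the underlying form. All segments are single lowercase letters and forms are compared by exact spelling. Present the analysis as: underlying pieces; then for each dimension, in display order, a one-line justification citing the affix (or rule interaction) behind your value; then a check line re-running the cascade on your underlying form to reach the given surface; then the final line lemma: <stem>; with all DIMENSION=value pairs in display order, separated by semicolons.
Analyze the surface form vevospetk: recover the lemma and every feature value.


underlying: vevos-pe-tg
GRD=un - signalled by the affix -pe
RANK=zo - signalled by the affix -tg
check: vevospetg -> vevospetg -> vevospetk
lemma: vevos; GRD=un; RANK=zo


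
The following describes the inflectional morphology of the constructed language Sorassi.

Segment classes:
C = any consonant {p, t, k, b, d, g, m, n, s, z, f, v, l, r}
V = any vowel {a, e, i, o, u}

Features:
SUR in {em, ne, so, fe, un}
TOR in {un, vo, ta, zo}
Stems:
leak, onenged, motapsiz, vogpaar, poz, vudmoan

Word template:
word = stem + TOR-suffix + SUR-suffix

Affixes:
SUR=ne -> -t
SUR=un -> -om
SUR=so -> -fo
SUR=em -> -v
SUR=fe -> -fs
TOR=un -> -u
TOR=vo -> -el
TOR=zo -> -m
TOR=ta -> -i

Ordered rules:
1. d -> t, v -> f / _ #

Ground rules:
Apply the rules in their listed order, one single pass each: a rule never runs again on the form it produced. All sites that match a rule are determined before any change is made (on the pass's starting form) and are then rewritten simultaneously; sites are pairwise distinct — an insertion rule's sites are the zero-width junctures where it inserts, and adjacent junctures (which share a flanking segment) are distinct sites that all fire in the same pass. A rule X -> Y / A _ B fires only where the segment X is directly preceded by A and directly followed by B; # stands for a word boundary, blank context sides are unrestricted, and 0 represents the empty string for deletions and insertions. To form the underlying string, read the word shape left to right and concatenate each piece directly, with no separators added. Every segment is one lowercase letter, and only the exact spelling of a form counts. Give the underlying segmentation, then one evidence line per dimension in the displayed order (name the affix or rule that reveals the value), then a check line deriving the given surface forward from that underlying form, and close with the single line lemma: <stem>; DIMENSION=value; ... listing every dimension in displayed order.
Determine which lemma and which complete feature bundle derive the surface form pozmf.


underlying: poz-m-v
SUR=em - signalled by the affix -v
TOR=zo - signalled by the affix -m
check: pozmv -> pozmf
lemma: poz; SUR=em; TOR=zo


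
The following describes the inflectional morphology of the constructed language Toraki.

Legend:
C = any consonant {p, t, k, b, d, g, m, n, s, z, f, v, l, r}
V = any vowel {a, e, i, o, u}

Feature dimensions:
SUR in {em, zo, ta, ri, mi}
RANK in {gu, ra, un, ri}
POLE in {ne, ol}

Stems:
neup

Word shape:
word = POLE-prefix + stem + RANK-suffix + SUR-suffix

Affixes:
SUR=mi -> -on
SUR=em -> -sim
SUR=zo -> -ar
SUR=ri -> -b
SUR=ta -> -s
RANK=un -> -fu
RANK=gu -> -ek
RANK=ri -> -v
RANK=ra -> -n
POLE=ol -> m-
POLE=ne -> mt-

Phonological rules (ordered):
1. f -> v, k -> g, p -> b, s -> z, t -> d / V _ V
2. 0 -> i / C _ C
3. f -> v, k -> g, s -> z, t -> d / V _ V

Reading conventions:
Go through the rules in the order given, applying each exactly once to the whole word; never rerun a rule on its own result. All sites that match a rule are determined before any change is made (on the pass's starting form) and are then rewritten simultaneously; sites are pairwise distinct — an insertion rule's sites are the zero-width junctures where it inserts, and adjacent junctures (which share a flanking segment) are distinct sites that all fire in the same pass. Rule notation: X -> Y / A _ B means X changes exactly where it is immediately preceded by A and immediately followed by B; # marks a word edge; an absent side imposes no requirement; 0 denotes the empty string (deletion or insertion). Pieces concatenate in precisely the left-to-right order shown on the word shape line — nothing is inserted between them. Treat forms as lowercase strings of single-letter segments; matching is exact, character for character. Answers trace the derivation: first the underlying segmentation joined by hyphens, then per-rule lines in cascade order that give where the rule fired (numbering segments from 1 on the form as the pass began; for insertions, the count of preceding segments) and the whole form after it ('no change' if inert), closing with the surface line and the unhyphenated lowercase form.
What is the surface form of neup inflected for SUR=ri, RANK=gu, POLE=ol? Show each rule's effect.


underlying: m-neup-ek-b
1. f -> v, k -> g, p -> b, s -> z, t -> d / V _ V: fires at position(s) 5: mneubekb
2. 0 -> i / C _ C: inserts after position(s) 1, 7: mineubekib
3. f -> v, k -> g, s -> z, t -> d / V _ V: fires at position(s) 8: mineubegib
surface: mineubegib


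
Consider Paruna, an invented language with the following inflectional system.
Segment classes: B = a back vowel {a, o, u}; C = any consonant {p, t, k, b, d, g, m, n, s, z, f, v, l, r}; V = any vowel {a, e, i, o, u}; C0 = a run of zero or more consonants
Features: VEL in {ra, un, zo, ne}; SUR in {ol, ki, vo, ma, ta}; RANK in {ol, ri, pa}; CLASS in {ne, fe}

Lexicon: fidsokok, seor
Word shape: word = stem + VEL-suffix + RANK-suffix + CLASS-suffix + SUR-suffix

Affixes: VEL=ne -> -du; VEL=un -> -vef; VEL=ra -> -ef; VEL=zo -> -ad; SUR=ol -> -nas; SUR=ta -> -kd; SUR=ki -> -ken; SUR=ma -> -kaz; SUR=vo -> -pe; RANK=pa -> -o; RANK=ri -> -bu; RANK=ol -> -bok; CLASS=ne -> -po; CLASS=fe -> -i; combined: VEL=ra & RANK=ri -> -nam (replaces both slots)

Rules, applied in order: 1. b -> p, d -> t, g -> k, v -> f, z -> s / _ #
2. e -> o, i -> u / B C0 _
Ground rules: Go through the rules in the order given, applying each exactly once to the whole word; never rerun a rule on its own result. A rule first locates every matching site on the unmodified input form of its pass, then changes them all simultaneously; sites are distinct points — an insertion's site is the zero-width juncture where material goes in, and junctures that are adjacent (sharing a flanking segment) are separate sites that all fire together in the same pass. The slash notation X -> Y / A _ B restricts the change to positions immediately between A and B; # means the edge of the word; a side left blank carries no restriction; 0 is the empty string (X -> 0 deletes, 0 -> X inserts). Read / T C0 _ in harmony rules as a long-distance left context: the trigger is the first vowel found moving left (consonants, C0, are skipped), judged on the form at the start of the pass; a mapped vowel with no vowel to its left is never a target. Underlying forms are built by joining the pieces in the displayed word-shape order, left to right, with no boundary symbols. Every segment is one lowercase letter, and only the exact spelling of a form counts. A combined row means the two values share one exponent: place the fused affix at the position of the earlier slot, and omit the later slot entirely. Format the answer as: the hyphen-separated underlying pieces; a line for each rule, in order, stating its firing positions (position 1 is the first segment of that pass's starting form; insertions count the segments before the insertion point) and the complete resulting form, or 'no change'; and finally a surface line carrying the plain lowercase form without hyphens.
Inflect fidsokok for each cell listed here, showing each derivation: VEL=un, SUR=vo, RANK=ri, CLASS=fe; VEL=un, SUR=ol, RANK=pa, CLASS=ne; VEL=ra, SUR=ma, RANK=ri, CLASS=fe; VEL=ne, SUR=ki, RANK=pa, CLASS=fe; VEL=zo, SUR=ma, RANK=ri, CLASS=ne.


cell VEL=un, SUR=vo, RANK=ri, CLASS=fe:
underlying: fidsokok-vef-bu-i-pe
1. b -> p, d -> t, g -> k, v -> f, z -> s / _ #: no change
2. e -> o, i -> u / B C0 _: fires at position(s) 10, 14: fidsokokvofbuupe
surface: fidsokokvofbuupe

cell VEL=un, SUR=ol, RANK=pa, CLASS=ne:
underlying: fidsokok-vef-o-po-nas
1. b -> p, d -> t, g -> k, v -> f, z -> s / _ #: no change
2. e -> o, i -> u / B C0 _: fires at position(s) 10: fidsokokvofoponas
surface: fidsokokvofoponas

cell VEL=ra, SUR=ma, RANK=ri, CLASS=fe:
underlying: fidsokok-nam-i-kaz
1. b -> p, d -> t, g -> k, v -> f, z -> s / _ #: fires at position(s) 15: fidsokoknamikas
2. e -> o, i -> u / B C0 _: fires at position(s) 12: fidsokoknamukas
surface: fidsokoknamukas

cell VEL=ne, SUR=ki, RANK=pa, CLASS=fe:
underlying: fidsokok-du-o-i-ken
1. b -> p, d -> t, g -> k, v -> f, z -> s / _ #: no change
2. e -> o, i -> u / B C0 _: fires at position(s) 12: fidsokokduouken
surface: fidsokokduouken

cell VEL=zo, SUR=ma, RANK=ri, CLASS=ne:
underlying: fidsokok-ad-bu-po-kaz
1. b -> p, d -> t, g -> k, v -> f, z -> s / _ #: fires at position(s) 17: fidsokokadbupokas
2. e -> o, i -> u / B C0 _: no change
surface: fidsokokadbupokas


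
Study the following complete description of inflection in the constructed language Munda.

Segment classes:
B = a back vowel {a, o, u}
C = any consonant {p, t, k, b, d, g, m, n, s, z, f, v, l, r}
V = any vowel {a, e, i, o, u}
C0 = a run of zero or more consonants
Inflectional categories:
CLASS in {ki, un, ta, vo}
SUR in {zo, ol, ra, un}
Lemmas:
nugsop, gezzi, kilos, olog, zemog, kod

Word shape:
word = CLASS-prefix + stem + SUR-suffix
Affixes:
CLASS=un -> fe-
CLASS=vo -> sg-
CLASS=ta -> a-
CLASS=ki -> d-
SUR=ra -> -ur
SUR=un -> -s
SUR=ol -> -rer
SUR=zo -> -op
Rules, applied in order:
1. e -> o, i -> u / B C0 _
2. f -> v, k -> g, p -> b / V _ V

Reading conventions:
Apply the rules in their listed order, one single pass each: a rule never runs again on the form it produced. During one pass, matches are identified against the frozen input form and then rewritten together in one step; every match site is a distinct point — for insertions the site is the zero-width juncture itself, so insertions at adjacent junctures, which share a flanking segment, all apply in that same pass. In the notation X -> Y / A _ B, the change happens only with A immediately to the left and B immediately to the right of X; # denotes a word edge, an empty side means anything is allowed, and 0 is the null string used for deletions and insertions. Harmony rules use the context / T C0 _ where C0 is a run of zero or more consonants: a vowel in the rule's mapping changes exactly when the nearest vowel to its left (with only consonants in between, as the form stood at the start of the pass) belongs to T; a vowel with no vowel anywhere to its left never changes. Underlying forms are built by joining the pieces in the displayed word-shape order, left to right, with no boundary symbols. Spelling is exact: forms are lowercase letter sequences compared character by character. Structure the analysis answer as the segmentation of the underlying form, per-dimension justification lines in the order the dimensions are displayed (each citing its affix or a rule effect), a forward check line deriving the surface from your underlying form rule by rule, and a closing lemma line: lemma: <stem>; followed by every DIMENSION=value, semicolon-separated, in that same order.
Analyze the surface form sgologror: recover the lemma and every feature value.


underlying: sg-olog-rer
CLASS=vo - signalled by the affix sg-
SUR=ol - signalled by the affix -rer
check: sgologrer -> sgologror -> sgologror
lemma: olog; CLASS=vo; SUR=ol
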